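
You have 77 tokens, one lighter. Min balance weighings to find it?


Each weighing has 3 outcomes (left heavy / balance / right heavy), so k weighings distinguish at most 3^k cases; splitting into three near-equal groups achieves this.
Need 3^k ≥ 77: 3^3 = 27 < 77 ≤ 3^4 = 81
k = ⌈log₃(77)⌉ = 4

4


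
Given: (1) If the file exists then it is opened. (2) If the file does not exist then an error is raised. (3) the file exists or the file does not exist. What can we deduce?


Constructive dilemma: (P → Q) ∧ (R → S), P ∨ R ⊢ Q ∨ S
Premise 1: the file exists → it is opened
Premise 2: the file does not exist → an error is raised
Premise 3: the file exists ∨ the file does not exist
Case 1: Assuming the file exists, then by Premise 1, it is opened.
Case 2: Assuming the file does not exist, then by Premise 2, an error is raised.
Since one of the file exists or the file does not exist must hold, we get it is opened or an error is raised.

It is opened or an error is raised.


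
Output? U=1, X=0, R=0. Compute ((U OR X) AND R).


U OR X = 1|0 = 1
1 AND 0 = 0

0


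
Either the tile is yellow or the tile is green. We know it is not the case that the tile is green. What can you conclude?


Disjunctive syllogism: P ∨ Q, ¬P ⊢ Q
Disjunction: the tile is yellow ∨ the tile is green
We know it is not the case that the tile is green.
By disjunctive syllogism, the other disjunct must be true.

The tile is yellow


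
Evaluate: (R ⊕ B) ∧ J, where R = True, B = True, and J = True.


R = True, B = True, J = True
Step 1: R ⊕ B = True XOR True = False
Step 2: False ∧ J = False AND True = False
XOR true when exactly one of R,B is true; then AND with J.

False


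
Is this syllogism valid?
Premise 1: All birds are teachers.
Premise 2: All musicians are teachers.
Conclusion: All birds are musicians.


Premise 1: All birds are teachers.
Premise 2: All musicians are teachers.
Conclusion: All birds are musicians.
Fallacy: undistributed middle. teachers is predicate in both.
Counterexample: birds and musicians could be disjoint subsets of teachers.

Invalid


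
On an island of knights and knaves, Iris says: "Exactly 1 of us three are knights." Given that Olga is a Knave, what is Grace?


Iris claims exactly 1 knights among Iris, Olga, Grace.
Given: Olga is a Knave.

Case 1: Iris is a Knight (tells truth)
  Then exactly 1 of the three are knights.
  Counting Iris, Olga: 1 knight(s) so far. Need 0 more → Grace = Knave.
Case 2: Iris is a Knave (lies)
  Then the count is NOT 1.
  If Grace = Knight, count = 1 = 1 → claim would be true, contradicts lie.
  If Grace = Knave, count = 0 ≠ 1 → lie confirmed ✓

Grace is a Knave.

Knave


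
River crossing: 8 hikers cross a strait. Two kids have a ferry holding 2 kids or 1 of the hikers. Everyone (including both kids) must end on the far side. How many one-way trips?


Per crossing of one of the hikers: kids→, one←, one of the hikers→, one← = 4 trips
8 × 4 = 32, + 1 final kids→ = 33
Minimum trips = 33

33


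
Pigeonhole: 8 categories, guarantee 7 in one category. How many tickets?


Pigeonhole: to guarantee k in one of n categories, need (k-1)×n + 1.
k = 7, n = 8
Minimum = (7-1) × 8 + 1 = 6 × 8 + 1

49


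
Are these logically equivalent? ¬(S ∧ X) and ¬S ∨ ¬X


Expression 1: ¬(S ∧ X)
Expression 2: ¬S ∨ ¬X
Truth table (S X | Expr1 Expr2):
  T T |   F     F
  T F |   T     T
  F T |   T     T
  F F |   T     T
All 4 rows agree, so the expressions are logically equivalent.

Yes


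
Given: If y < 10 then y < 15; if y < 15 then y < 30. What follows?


Hypothetical syllogism: P → Q, Q → R ⊢ P → R
Premise 1: y < 10 → y < 15
Premise 2: y < 15 → y < 30
Chain the implications: the middle term (y < 15) links the two.
Conclusion: If y < 10, then y < 30.

If y < 10, then y < 30.


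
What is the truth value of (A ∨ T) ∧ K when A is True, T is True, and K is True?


A = True, T = True, K = True
Step 1: A ∨ T = True OR True = True
Step 2: True ∧ K = True AND True = True
OR is true when at least one operand is true; AND requires both.

True


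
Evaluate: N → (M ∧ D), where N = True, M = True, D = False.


N = True, M = True, D = False
Step 1: M ∧ D = True AND False = False
Step 2: N → (False): false only when N=True and consequent=False.
Result: False

False


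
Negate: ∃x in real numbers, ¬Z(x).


Original: ∃x ¬Z(x)
Rule: ¬∀→∃, ¬∃→∀, negate predicate.
Negation: ∀x Z(x)

∀x Z(x)


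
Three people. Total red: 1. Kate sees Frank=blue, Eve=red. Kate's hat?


Total red = 1, seen red = 1
Own red = 1 - 1 = 0
Kate's hat is blue.

blue


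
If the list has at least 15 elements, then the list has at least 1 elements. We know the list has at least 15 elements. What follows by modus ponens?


Modus ponens: P → Q, P ⊢ Q
P: the list has at least 15 elements
Q: the list has at least 1 elements
We have P → Q and P is true.
By modus ponens, Q must be true.

The list has at least 1 elements


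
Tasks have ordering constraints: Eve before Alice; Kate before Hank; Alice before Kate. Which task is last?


Constraints: Eve before Alice; Kate before Hank; Alice before Kate
The last task can have nothing scheduled after it, so it must never appear on the left of a 'before'.
Tasks appearing before some other task: Eve, Kate, Alice.
The only task not in that list is Hank → it is last.

Hank


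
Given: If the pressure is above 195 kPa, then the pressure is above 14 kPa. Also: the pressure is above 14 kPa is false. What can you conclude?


Modus tollens: P → Q, ¬Q ⊢ ¬P
P: the pressure is above 195 kPa
Q: the pressure is above 14 kPa
We have P → Q and Q is false.
By modus tollens, P must be false.

It is not the case that the pressure is above 195 kPa


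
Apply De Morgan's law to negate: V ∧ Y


De Morgan's law: ¬(P ∧ Q) ≡ ¬P ∨ ¬Q
¬(V ∧ Y) = ¬V ∨ ¬Y

¬V ∨ ¬Y


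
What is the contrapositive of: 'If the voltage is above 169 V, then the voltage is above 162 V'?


Original: If the voltage is above 169 V, then the voltage is above 162 V
Contrapositive: If ¬Q, then ¬P
Negate Q: not (the voltage is above 162 V)
Negate P: not (the voltage is above 169 V)

If not (the voltage is above 162 V), then not (the voltage is above 169 V).


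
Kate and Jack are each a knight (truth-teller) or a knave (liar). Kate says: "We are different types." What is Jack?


Kate says: "We are different types."
Case 1: Kate is a Knight (truth-teller)
  Statement is true → they ARE different → Jack is a Knave
Case 2: Kate is a Knave (liar)
  Statement is false → they are NOT different → Jack is a Knave
In both cases, Jack is a Knave.

Knave


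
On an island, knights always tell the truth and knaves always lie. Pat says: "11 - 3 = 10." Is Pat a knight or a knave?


Statement: "11 - 3 = 10."
Actual: 11 - 3 = 8
Claimed: 10
Statement is FALSE → Pat lies → Knave

Knave


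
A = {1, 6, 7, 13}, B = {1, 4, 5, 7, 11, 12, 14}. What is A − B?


A = {1, 6, 7, 13}
B = {1, 4, 5, 7, 11, 12, 14}
Operation: difference A − B
In A but not B: 6, 13

{6, 13}


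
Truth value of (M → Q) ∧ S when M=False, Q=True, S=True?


M = False, Q = True, S = True
Expression: (M → Q) ∧ S
Step 1: M → Q = False → True (false only if M=True, Q=False) = True
Step 2: (True) ∧ S = True AND True = True

True


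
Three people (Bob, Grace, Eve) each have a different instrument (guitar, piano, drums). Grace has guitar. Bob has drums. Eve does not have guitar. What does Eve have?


From clues:
  Bob → drums
  Grace → guitar
By elimination, Eve gets the remaining.

piano


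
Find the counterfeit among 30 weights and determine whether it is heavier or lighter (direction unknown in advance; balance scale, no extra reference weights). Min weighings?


Let n = 30. 60 possibilities (n weights × lighter/heavier); each weighing has 3 outcomes.
Bound for k weighings: say the first weighing puts j weights on each pan. If it tips, the 2j weighed weights remain suspects (each with a known direction) and k-1 weighings give 3^(k-1) outcomes; 3^(k-1) is odd, so 2j ≤ 3^(k-1) - 1. If it balances, the n - 2j unweighed weights remain with direction unknown: 2(n - 2j) ≤ 3^(k-1) - 1 by the same parity argument. Adding, n ≤ (3^(k-1) - 1) + (3^(k-1) - 1)/2 = (3^k - 3)/2, and the classical three-group strategy achieves this (3 weights in 2 weighings, 12 in 3, 39 in 4, 120 in 5).
So we need the smallest k with (3^k - 3)/2 ≥ 30.
k = 3: (3^3 - 3)/2 = 12 < 30 ✗
k = 4: (3^4 - 3)/2 = 39 ≥ 30 ✓

4


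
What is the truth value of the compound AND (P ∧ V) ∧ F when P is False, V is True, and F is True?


P = False, V = True, F = True
Step 1: P ∧ V = False AND True = False
Step 2: False ∧ F = False AND True = False
AND is true only when ALL operands are true.

False


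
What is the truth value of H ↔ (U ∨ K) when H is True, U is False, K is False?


H = True, U = False, K = False
Step 1: U ∨ K = False OR False = False
Step 2: H ↔ (False): true when both sides have same truth value.
Result: True ↔ False = False

False


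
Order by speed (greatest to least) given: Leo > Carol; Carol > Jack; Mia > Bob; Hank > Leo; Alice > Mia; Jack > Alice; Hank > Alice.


Constraints: Leo > Carol; Carol > Jack; Mia > Bob; Hank > Leo; Alice > Mia; Jack > Alice; Hank > Alice
Method: at each step, the next-highest is the one remaining person who never appears on the smaller side of a constraint between remaining people.
  Step 1: remaining {Jack, Alice, Mia, Leo, Bob, Carol, Hank}; on the smaller side: {Jack, Alice, Mia, Leo, Bob, Carol} → Hank is next (Hank > Leo; Hank > Alice).
  Step 2: remaining {Jack, Alice, Mia, Leo, Bob, Carol}; on the smaller side: {Jack, Alice, Mia, Bob, Carol} → Leo is next (Leo > Carol).
  Step 3: remaining {Jack, Alice, Mia, Bob, Carol}; on the smaller side: {Jack, Alice, Mia, Bob} → Carol is next (Carol > Jack).
  Step 4: remaining {Jack, Alice, Mia, Bob}; on the smaller side: {Alice, Mia, Bob} → Jack is next (Jack > Alice).
  Step 5: remaining {Alice, Mia, Bob}; on the smaller side: {Mia, Bob} → Alice is next (Alice > Mia).
  Step 6: remaining {Mia, Bob}; on the smaller side: {Bob} → Mia is next (Mia > Bob).
  Step 7: only Bob remains → lowest.
Final ranking (highest to lowest):

Hank > Leo > Carol > Jack > Alice > Mia > Bob


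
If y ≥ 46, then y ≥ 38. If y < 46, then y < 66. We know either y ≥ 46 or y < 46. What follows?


Constructive dilemma: (P → Q) ∧ (R → S), P ∨ R ⊢ Q ∨ S
Premise 1: y ≥ 46 → y ≥ 38
Premise 2: y < 46 → y < 66
Premise 3: y ≥ 46 ∨ y < 46
Case 1: Assuming y ≥ 46, then by Premise 1, y ≥ 38.
Case 2: Assuming y < 46, then by Premise 2, y < 66.
Since one of y ≥ 46 or y < 46 must hold, we get y ≥ 38 or y < 66.

y ≥ 38 or y < 66.


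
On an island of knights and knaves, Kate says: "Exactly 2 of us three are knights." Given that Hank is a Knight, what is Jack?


Kate claims exactly 2 knights among Kate, Hank, Jack.
Given: Hank is a Knight.

Case 1: Kate is a Knight (tells truth)
  Then exactly 2 of the three are knights.
  Counting Kate, Hank: 2 knight(s) so far. Need 0 more → Jack = Knave.
Case 2: Kate is a Knave (lies)
  Then the count is NOT 2.
  If Jack = Knight, count = 2 = 2 → claim would be true, contradicts lie.
  If Jack = Knave, count = 1 ≠ 2 → lie confirmed ✓

Jack is a Knave.

Knave


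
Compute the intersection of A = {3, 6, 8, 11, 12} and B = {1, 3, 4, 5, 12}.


A = {3, 6, 8, 11, 12}
B = {1, 3, 4, 5, 12}
Operation: intersection
Elements in both: 3, 12

{3, 12}


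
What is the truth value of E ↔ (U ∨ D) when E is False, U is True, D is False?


E = False, U = True, D = False
Step 1: U ∨ D = True OR False = True
Step 2: E ↔ (True): true when both sides have same truth value.
Result: False ↔ True = False

False


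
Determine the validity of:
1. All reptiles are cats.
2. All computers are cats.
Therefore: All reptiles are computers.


Premise 1: All reptiles are cats.
Premise 2: All computers are cats.
Conclusion: All reptiles are computers.
Fallacy: undistributed middle. cats is predicate in both.
Counterexample: reptiles and computers could be disjoint subsets of cats.

Invalid


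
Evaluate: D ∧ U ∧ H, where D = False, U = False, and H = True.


D = False, U = False, H = True
Step 1: D ∧ U = False AND False = False
Step 2: (False) ∧ H = (False) AND True = False
AND is true only when ALL operands are true.

False


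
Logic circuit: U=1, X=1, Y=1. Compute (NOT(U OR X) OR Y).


U OR X = 1
NOT(1) = 0
0 OR 1 = 1

1


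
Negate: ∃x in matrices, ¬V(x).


Original: ∃x ¬V(x)
Rule: ¬∀→∃, ¬∃→∀, negate predicate.
Negation: ∀x V(x)

∀x V(x)


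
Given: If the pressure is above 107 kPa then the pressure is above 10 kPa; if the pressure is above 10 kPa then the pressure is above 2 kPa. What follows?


Hypothetical syllogism: P → Q, Q → R ⊢ P → R
Premise 1: the pressure is above 107 kPa → the pressure is above 10 kPa
Premise 2: the pressure is above 10 kPa → the pressure is above 2 kPa
Chain the implications: the middle term (the pressure is above 10 kPa) links the two.
Conclusion: If the pressure is above 107 kPa, then the pressure is above 2 kPa.

If the pressure is above 107 kPa, then the pressure is above 2 kPa.


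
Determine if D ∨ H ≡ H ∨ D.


Expression 1: D ∨ H
Expression 2: H ∨ D
Truth table (D H | Expr1 Expr2):
  T T |   T     T
  T F |   T     T
  F T |   T     T
  F F |   F     F
All 4 rows agree, so the expressions are logically equivalent.

Yes


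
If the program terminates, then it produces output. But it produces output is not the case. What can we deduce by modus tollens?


Modus tollens: P → Q, ¬Q ⊢ ¬P
P: the program terminates
Q: it produces output
We have P → Q and Q is false.
By modus tollens, P must be false.

It is not the case that the program terminates


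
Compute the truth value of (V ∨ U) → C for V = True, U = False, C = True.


V = True, U = False, C = True
Step 1: V ∨ U = True OR False = True
Step 2: (True) → C: false only when antecedent=True and C=False.
Result: True

True


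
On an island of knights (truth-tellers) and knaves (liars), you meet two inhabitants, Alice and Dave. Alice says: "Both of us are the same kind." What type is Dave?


Alice says: "Both of us are the same kind."
Case 1: Alice is a Knight (truth-teller)
  Statement is true → they ARE the same → Dave is also a Knight
Case 2: Alice is a Knave (liar)
  Statement is false → they are NOT the same → Dave is a Knight
In both cases, Dave is a Knight.

Knight


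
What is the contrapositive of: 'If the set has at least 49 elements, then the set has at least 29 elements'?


Original: If the set has at least 49 elements, then the set has at least 29 elements
Contrapositive: If ¬Q, then ¬P
Negate Q: not (the set has at least 29 elements)
Negate P: not (the set has at least 49 elements)

If not (the set has at least 29 elements), then not (the set has at least 49 elements).


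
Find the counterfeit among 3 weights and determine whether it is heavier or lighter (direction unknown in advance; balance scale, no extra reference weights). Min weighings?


Let n = 3. 6 possibilities (n weights × lighter/heavier); each weighing has 3 outcomes.
Bound for k weighings: say the first weighing puts j weights on each pan. If it tips, the 2j weighed weights remain suspects (each with a known direction) and k-1 weighings give 3^(k-1) outcomes; 3^(k-1) is odd, so 2j ≤ 3^(k-1) - 1. If it balances, the n - 2j unweighed weights remain with direction unknown: 2(n - 2j) ≤ 3^(k-1) - 1 by the same parity argument. Adding, n ≤ (3^(k-1) - 1) + (3^(k-1) - 1)/2 = (3^k - 3)/2, and the classical three-group strategy achieves this (3 weights in 2 weighings, 12 in 3, 39 in 4, 120 in 5).
So we need the smallest k with (3^k - 3)/2 ≥ 3.
k = 1: (3^1 - 3)/2 = 0 < 3 ✗
k = 2: (3^2 - 3)/2 = 3 ≥ 3 ✓

2


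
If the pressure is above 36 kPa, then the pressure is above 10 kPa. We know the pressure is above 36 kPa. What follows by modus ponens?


Modus ponens: P → Q, P ⊢ Q
P: the pressure is above 36 kPa
Q: the pressure is above 10 kPa
We have P → Q and P is true.
By modus ponens, Q must be true.

The pressure is above 10 kPa


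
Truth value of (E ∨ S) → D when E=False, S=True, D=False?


E = False, S = True, D = False
Expression: (E ∨ S) → D
Step 1: E ∨ S = False OR True = True
Step 2: (True) → D = True → False (false only if antecedent True and consequent False) = False

False


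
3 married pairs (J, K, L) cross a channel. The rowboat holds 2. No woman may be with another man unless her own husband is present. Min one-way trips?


Label couples J, K, L (H = husband, W = wife).
Counting alone: 6 people, the rowboat carries 2 and someone must bring it back, so each round trip nets at most +1 on the far side until the last crossing → at least 9 trips. The jealousy constraint makes 9 impossible; the shortest valid schedule has 11:
1. WJ+WK →  (far: WJ,WK; near: HJ,HK,HL,WL)
2. WJ ←       (far: WK; near: HJ,HK,HL,WJ,WL)
3. WJ+WL →  (far: WJ,WK,WL; near: HJ,HK,HL)
4. WJ ←       (far: WK,WL; near: HJ,HK,HL,WJ)
5. HK+HL →  (far: HK,WK,HL,WL; near: HJ,WJ)
6. HK+WK ←  (far: HL,WL; near: HJ,WJ,HK,WK)
7. HJ+HK →  (far: HJ,HK,HL,WL; near: WJ,WK)
8. WL ←       (far: HJ,HK,HL; near: WJ,WK,WL)
9. WJ+WK →  (far: HJ,WJ,HK,WK,HL; near: WL)
10. HL ←      (far: HJ,WJ,HK,WK; near: HL,WL)
11. HL+WL → (far: all six; near: empty)
In every state each wife is either with her husband or with no other man.
Minimum trips = 11

11


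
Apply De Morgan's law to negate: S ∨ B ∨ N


De Morgan's law: ¬(P ∨ Q ∨ R) ≡ ¬P ∧ ¬Q ∧ ¬R
¬(S ∨ B ∨ N) = ¬S ∧ ¬B ∧ ¬N

¬S ∧ ¬B ∧ ¬N


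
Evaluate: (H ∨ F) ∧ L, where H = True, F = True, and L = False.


H = True, F = True, L = False
Step 1: H ∨ F = True OR True = True
Step 2: True ∧ L = True AND False = False
OR is true when at least one operand is true; AND requires both.

False


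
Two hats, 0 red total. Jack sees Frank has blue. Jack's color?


Total red = 0, Frank = blue
Red accounted for: 0
Remaining for Jack: 0
Jack's hat is blue.

blue


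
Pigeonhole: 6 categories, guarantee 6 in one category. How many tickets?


Pigeonhole: to guarantee k in one of n categories, need (k-1)×n + 1.
k = 6, n = 6
Minimum = (6-1) × 6 + 1 = 5 × 6 + 1

31


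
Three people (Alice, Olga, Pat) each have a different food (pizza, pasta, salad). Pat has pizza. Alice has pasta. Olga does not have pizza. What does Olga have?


From clues:
  Pat → pizza
  Alice → pasta
By elimination, Olga gets the remaining.

salad


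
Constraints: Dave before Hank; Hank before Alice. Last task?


Constraints: Dave before Hank; Hank before Alice
The last task can have nothing scheduled after it, so it must never appear on the left of a 'before'.
Tasks appearing before some other task: Dave, Hank.
The only task not in that list is Alice → it is last.

Alice


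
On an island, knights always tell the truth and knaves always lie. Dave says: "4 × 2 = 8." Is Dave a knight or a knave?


Statement: "4 × 2 = 8."
Actual: 4 × 2 = 8
Claimed: 8
Statement is TRUE → Dave tells the truth → Knight

Knight


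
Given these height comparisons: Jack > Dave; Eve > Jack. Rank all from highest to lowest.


Constraints: Jack > Dave; Eve > Jack
Method: at each step, the next-highest is the one remaining person who never appears on the smaller side of a constraint between remaining people.
  Step 1: remaining {Dave, Jack, Eve}; on the smaller side: {Dave, Jack} → Eve is next (Eve > Jack).
  Step 2: remaining {Dave, Jack}; on the smaller side: {Dave} → Jack is next (Jack > Dave).
  Step 3: only Dave remains → lowest.
Final ranking (highest to lowest):

Eve > Jack > Dave


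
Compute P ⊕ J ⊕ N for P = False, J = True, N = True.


P = False, J = True, N = True
Step 1: P ⊕ J = False XOR True = True
Step 2: True ⊕ N = True XOR True = False
XOR is true when an odd number of operands are true.

False


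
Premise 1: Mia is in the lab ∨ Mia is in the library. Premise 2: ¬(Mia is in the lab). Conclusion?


Disjunctive syllogism: P ∨ Q, ¬P ⊢ Q
Disjunction: Mia is in the lab ∨ Mia is in the library
We know it is not the case that Mia is in the lab.
By disjunctive syllogism, the other disjunct must be true.

Mia is in the library


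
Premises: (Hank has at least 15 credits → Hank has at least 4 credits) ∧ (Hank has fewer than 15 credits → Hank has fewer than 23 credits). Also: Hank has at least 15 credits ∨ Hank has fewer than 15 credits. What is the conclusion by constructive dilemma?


Constructive dilemma: (P → Q) ∧ (R → S), P ∨ R ⊢ Q ∨ S
Premise 1: Hank has at least 15 credits → Hank has at least 4 credits
Premise 2: Hank has fewer than 15 credits → Hank has fewer than 23 credits
Premise 3: Hank has at least 15 credits ∨ Hank has fewer than 15 credits
Case 1: Assuming Hank has at least 15 credits, then by Premise 1, Hank has at least 4 credits.
Case 2: Assuming Hank has fewer than 15 credits, then by Premise 2, Hank has fewer than 23 credits.
Since one of Hank has at least 15 credits or Hank has fewer than 15 credits must hold, we get Hank has at least 4 credits or Hank has fewer than 23 credits.

Hank has at least 4 credits or Hank has fewer than 23 credits.


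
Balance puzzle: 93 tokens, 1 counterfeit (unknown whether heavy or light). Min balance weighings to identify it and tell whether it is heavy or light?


Let n = 93. 186 possibilities (n tokens × lighter/heavier); each weighing has 3 outcomes.
Bound for k weighings: say the first weighing puts j tokens on each pan. If it tips, the 2j weighed tokens remain suspects (each with a known direction) and k-1 weighings give 3^(k-1) outcomes; 3^(k-1) is odd, so 2j ≤ 3^(k-1) - 1. If it balances, the n - 2j unweighed tokens remain with direction unknown: 2(n - 2j) ≤ 3^(k-1) - 1 by the same parity argument. Adding, n ≤ (3^(k-1) - 1) + (3^(k-1) - 1)/2 = (3^k - 3)/2, and the classical three-group strategy achieves this (3 tokens in 2 weighings, 12 in 3, 39 in 4, 120 in 5).
So we need the smallest k with (3^k - 3)/2 ≥ 93.
k = 4: (3^4 - 3)/2 = 39 < 93 ✗
k = 5: (3^5 - 3)/2 = 120 ≥ 93 ✓

5


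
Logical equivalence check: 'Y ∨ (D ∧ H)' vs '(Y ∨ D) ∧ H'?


Expression 1: Y ∨ (D ∧ H)
Expression 2: (Y ∨ D) ∧ H
Truth table (Y D H | Expr1 Expr2):
  T T T |   T     T
  T T F |   T     F   ← differ
  T F T |   T     T
  T F F |   T     F   ← differ
  F T T |   T     T
  F T F |   F     F
  F F T |   F     F
  F F F |   F     F
Counterexample: Y=T, D=T, H=F gives Expr1 = T but Expr2 = F, so the expressions are NOT logically equivalent.

No


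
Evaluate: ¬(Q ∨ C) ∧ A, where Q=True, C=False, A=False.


Q = True, C = False, A = False
Expression: ¬(Q ∨ C) ∧ A
Step 1: Q ∨ C = True OR False = True
Step 2: ¬(Q ∨ C) = NOT True = False
Step 3: (False) ∧ A = False AND False = False

False


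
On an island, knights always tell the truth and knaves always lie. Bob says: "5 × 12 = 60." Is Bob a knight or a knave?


Statement: "5 × 12 = 60."
Actual: 5 × 12 = 60
Claimed: 60
Statement is TRUE → Bob tells the truth → Knight

Knight


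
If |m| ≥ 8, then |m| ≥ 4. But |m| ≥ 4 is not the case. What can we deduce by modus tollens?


Modus tollens: P → Q, ¬Q ⊢ ¬P
P: |m| ≥ 8
Q: |m| ≥ 4
We have P → Q and Q is false.
By modus tollens, P must be false.

It is not the case that |m| ≥ 8


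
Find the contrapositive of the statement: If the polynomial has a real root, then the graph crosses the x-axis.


Original: If the polynomial has a real root, then the graph crosses the x-axis
Contrapositive: If ¬Q, then ¬P
Negate Q: not (the graph crosses the x-axis)
Negate P: not (the polynomial has a real root)

If not (the graph crosses the x-axis), then not (the polynomial has a real root).


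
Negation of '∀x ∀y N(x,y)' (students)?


Original: ∀x ∀y N(x,y)
Rule: ¬∀→∃, ¬∃→∀, negate predicate.
Negation: ∃x ∃y ¬N(x,y)

∃x ∃y ¬N(x,y)


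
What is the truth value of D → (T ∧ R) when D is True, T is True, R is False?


D = True, T = True, R = False
Step 1: T ∧ R = True AND False = False
Step 2: D → (False): false only when D=True and consequent=False.
Result: False

False


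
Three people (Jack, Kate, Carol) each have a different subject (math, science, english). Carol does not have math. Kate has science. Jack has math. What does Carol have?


From clues:
  Jack → math
  Kate → science
By elimination, Carol gets the remaining.

english


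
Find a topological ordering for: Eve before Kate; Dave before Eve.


Constraints: Eve before Kate; Dave before Eve
Method: repeatedly schedule the remaining task that has no remaining task required before it.
  Step 1: remaining {Kate, Eve, Dave}; every task except Dave still has a predecessor pending → schedule Dave.
  Step 2: remaining {Kate, Eve}; every task except Eve still has a predecessor pending → schedule Eve.
  Step 3: only Kate remains → schedule Kate.
Resulting order:

Dave → Eve → Kate


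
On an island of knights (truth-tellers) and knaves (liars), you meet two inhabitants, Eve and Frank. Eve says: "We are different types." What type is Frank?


Eve says: "We are different types."
Case 1: Eve is a Knight (truth-teller)
  Statement is true → they ARE different → Frank is a Knave
Case 2: Eve is a Knave (liar)
  Statement is false → they are NOT different → Frank is a Knave
In both cases, Frank is a Knave.

Knave


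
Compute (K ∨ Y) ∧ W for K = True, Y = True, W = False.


K = True, Y = True, W = False
Step 1: K ∨ Y = True OR True = True
Step 2: True ∧ W = True AND False = False
OR is true when at least one operand is true; AND requires both.

False


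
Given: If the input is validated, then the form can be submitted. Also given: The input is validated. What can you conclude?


Modus ponens: P → Q, P ⊢ Q
P: the input is validated
Q: the form can be submitted
We have P → Q and P is true.
By modus ponens, Q must be true.

The form can be submitted


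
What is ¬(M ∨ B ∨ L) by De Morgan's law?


De Morgan's law: ¬(P ∨ Q ∨ R) ≡ ¬P ∧ ¬Q ∧ ¬R
¬(M ∨ B ∨ L) = ¬M ∧ ¬B ∧ ¬L

¬M ∧ ¬B ∧ ¬L


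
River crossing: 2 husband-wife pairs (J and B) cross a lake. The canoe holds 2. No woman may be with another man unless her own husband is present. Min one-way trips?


Label couples J and B.
1. WJ+WB → (far: WJ,WB; near: HJ,HB)
2. WJ ←   (far: WB; near: HJ,HB,WJ)
3. HJ+HB → (far: HJ,HB,WB; near: WJ)
4. HJ ←   (far: HB,WB; near: HJ,WJ)  — HJ returns, since WJ is alone on near bank
5. HJ+WJ → (far: all four; near: empty)
Every state respects the constraint.
Minimum trips = 5

5


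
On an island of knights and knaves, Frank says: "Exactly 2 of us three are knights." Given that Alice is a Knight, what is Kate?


Frank claims exactly 2 knights among Frank, Alice, Kate.
Given: Alice is a Knight.

Case 1: Frank is a Knight (tells truth)
  Then exactly 2 of the three are knights.
  Counting Frank, Alice: 2 knight(s) so far. Need 0 more → Kate = Knave.
Case 2: Frank is a Knave (lies)
  Then the count is NOT 2.
  If Kate = Knight, count = 2 = 2 → claim would be true, contradicts lie.
  If Kate = Knave, count = 1 ≠ 2 → lie confirmed ✓

Kate is a Knave.

Knave


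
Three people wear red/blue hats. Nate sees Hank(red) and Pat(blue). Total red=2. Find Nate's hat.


Total red = 2, seen red = 1
Own red = 2 - 1 = 1
Nate's hat is red.

red


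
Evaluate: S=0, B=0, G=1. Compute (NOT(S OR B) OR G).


S OR B = 0
NOT(0) = 1
1 OR 1 = 1

1


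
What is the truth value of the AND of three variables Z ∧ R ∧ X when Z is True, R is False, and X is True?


Z = True, R = False, X = True
Step 1: Z ∧ R = True AND False = False
Step 2: (False) ∧ X = (False) AND True = False
AND is true only when ALL operands are true.

False


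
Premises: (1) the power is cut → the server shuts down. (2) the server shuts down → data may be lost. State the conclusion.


Hypothetical syllogism: P → Q, Q → R ⊢ P → R
Premise 1: the power is cut → the server shuts down
Premise 2: the server shuts down → data may be lost
Chain the implications: the middle term (the server shuts down) links the two.
Conclusion: If the power is cut, then data may be lost.

If the power is cut, then data may be lost.


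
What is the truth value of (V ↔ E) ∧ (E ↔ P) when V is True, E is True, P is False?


V = True, E = True, P = False
Step 1: V ↔ E is true when V and E have the same value. Result: True
Step 2: E ↔ P is true when E and P have the same value. Result: False
Step 3: True ∧ False = False

False


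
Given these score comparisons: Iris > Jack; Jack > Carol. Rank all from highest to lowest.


Constraints: Iris > Jack; Jack > Carol
Method: at each step, the next-highest is the one remaining person who never appears on the smaller side of a constraint between remaining people.
  Step 1: remaining {Iris, Carol, Jack}; on the smaller side: {Carol, Jack} → Iris is next (Iris > Jack).
  Step 2: remaining {Carol, Jack}; on the smaller side: {Carol} → Jack is next (Jack > Carol).
  Step 3: only Carol remains → lowest.
Final ranking (highest to lowest):

Iris > Jack > Carol


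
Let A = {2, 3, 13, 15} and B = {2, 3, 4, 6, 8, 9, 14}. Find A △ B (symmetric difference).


A = {2, 3, 13, 15}
B = {2, 3, 4, 6, 8, 9, 14}
Operation: symmetric difference
In A only: [13, 15], in B only: [4, 6, 8, 9, 14]

{4, 6, 8, 9, 13, 14, 15}


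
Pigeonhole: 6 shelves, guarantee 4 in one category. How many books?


Pigeonhole: to guarantee k in one of n categories, need (k-1)×n + 1.
k = 4, n = 6
Minimum = (4-1) × 6 + 1 = 3 × 6 + 1

19


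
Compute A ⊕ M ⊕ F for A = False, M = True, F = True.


A = False, M = True, F = True
Step 1: A ⊕ M = False XOR True = True
Step 2: True ⊕ F = True XOR True = False
XOR is true when an odd number of operands are true.

False


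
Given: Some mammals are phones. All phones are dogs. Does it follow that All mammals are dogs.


Premise 1: Some mammals are phones.
Premise 2: All phones are dogs.
Conclusion: All mammals are dogs.
Fallacy: illicit minor. The minor term (mammals) is distributed in the conclusion ('All mammals ...') but undistributed in its premise ('Some mammals are phones' doesn't cover all mammals).
Only 'Some mammals are dogs' follows, not 'All'.

Invalid


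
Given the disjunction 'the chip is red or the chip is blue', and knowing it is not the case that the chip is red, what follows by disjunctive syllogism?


Disjunctive syllogism: P ∨ Q, ¬P ⊢ Q
Disjunction: the chip is red ∨ the chip is blue
We know it is not the case that the chip is red.
By disjunctive syllogism, the other disjunct must be true.

The chip is blue


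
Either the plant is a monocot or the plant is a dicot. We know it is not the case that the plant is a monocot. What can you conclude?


Disjunctive syllogism: P ∨ Q, ¬P ⊢ Q
Disjunction: the plant is a monocot ∨ the plant is a dicot
We know it is not the case that the plant is a monocot.
By disjunctive syllogism, the other disjunct must be true.

The plant is a dicot


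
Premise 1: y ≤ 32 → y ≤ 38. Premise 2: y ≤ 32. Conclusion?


Modus ponens: P → Q, P ⊢ Q
P: y ≤ 32
Q: y ≤ 38
We have P → Q and P is true.
By modus ponens, Q must be true.

y ≤ 38


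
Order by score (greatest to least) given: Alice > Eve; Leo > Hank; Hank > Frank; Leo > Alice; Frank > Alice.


Constraints: Alice > Eve; Leo > Hank; Hank > Frank; Leo > Alice; Frank > Alice
Method: at each step, the next-highest is the one remaining person who never appears on the smaller side of a constraint between remaining people.
  Step 1: remaining {Leo, Frank, Alice, Hank, Eve}; on the smaller side: {Frank, Alice, Hank, Eve} → Leo is next (Leo > Hank; Leo > Alice).
  Step 2: remaining {Frank, Alice, Hank, Eve}; on the smaller side: {Frank, Alice, Eve} → Hank is next (Hank > Frank).
  Step 3: remaining {Frank, Alice, Eve}; on the smaller side: {Alice, Eve} → Frank is next (Frank > Alice).
  Step 4: remaining {Alice, Eve}; on the smaller side: {Eve} → Alice is next (Alice > Eve).
  Step 5: only Eve remains → lowest.
Final ranking (highest to lowest):

Leo > Hank > Frank > Alice > Eve


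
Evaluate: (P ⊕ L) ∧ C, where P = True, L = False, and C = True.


P = True, L = False, C = True
Step 1: P ⊕ L = True XOR False = True
Step 2: True ∧ C = True AND True = True
XOR true when exactly one of P,L is true; then AND with C.

True


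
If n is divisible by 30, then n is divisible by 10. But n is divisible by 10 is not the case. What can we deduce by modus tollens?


Modus tollens: P → Q, ¬Q ⊢ ¬P
P: n is divisible by 30
Q: n is divisible by 10
We have P → Q and Q is false.
By modus tollens, P must be false.

It is not the case that n is divisible by 30


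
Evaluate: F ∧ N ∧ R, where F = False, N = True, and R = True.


F = False, N = True, R = True
Step 1: F ∧ N = False AND True = False
Step 2: (False) ∧ R = (False) AND True = False
AND is true only when ALL operands are true.

False


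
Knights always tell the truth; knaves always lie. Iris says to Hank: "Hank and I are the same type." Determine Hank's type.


Iris says: "Hank and I are the same type."
Case 1: Iris is a Knight (truth-teller)
  Statement is true → they ARE the same → Hank is also a Knight
Case 2: Iris is a Knave (liar)
  Statement is false → they are NOT the same → Hank is a Knight
In both cases, Hank is a Knight.

Knight


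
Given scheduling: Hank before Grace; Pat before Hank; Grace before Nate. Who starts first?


Constraints: Hank before Grace; Pat before Hank; Grace before Nate
The first task can have nothing scheduled before it, so it must never appear on the right of a 'before'.
Tasks appearing after some 'before': Grace, Hank, Nate.
The only task not in that list is Pat → it is first.

Pat


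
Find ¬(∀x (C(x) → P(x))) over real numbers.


Original: ∀x (C(x) → P(x))
Rule: ¬∀→∃, ¬∃→∀, negate predicate.
Negation: ∃x (C(x) ∧ ¬P(x))

∃x (C(x) ∧ ¬P(x))


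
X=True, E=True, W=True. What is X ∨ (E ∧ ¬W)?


X = True, E = True, W = True
Expression: X ∨ (E ∧ ¬W)
Step 1: ¬W = NOT True = False
Step 2: E ∧ ¬W = True AND False = False
Step 3: X ∨ (False) = True OR False = True

True


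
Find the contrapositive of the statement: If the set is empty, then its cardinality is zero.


Original: If the set is empty, then its cardinality is zero
Contrapositive: If ¬Q, then ¬P
Negate Q: not (its cardinality is zero)
Negate P: not (the set is empty)

If not (its cardinality is zero), then not (the set is empty).


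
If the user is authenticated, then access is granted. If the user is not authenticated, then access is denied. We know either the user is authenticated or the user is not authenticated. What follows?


Constructive dilemma: (P → Q) ∧ (R → S), P ∨ R ⊢ Q ∨ S
Premise 1: the user is authenticated → access is granted
Premise 2: the user is not authenticated → access is denied
Premise 3: the user is authenticated ∨ the user is not authenticated
Case 1: Assuming the user is authenticated, then by Premise 1, access is granted.
Case 2: Assuming the user is not authenticated, then by Premise 2, access is denied.
Since one of the user is authenticated or the user is not authenticated must hold, we get access is granted or access is denied.

Access is granted or access is denied.


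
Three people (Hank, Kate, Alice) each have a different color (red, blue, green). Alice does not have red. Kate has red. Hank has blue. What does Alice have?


From clues:
  Hank → blue
  Kate → red
By elimination, Alice gets the remaining.

green


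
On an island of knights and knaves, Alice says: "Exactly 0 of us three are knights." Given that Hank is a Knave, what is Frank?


Alice claims exactly 0 knights among Alice, Hank, Frank.
Given: Hank is a Knave.

Case 1: Alice is a Knight (tells truth)
  Then exactly 0 of the three are knights.
  Counting Alice, Hank: 1 knight(s) so far. Need -1 more → impossible.
Case 2: Alice is a Knave (lies)
  Then the count is NOT 0.
  If Frank = Knave, count = 0 = 0 → claim would be true, contradicts lie.
  If Frank = Knight, count = 1 ≠ 0 → lie confirmed ✓

Frank is a Knight.

Knight


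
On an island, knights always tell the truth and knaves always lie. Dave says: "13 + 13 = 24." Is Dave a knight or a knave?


Statement: "13 + 13 = 24."
Actual: 13 + 13 = 26
Claimed: 24
Statement is FALSE → Dave lies → Knave

Knave


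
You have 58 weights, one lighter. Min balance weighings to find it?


Each weighing has 3 outcomes (left heavy / balance / right heavy), so k weighings distinguish at most 3^k cases; splitting into three near-equal groups achieves this.
Need 3^k ≥ 58: 3^3 = 27 < 58 ≤ 3^4 = 81
k = ⌈log₃(58)⌉ = 4

4


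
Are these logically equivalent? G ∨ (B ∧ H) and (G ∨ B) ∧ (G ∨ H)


Expression 1: G ∨ (B ∧ H)
Expression 2: (G ∨ B) ∧ (G ∨ H)
Truth table (G B H | Expr1 Expr2):
  T T T |   T     T
  T T F |   T     T
  T F T |   T     T
  T F F |   T     T
  F T T |   T     T
  F T F |   F     F
  F F T |   F     F
  F F F |   F     F
All 8 rows agree, so the expressions are logically equivalent.

Yes


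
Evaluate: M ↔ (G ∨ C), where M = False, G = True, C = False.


M = False, G = True, C = False
Step 1: G ∨ C = True OR False = True
Step 2: M ↔ (True): true when both sides have same truth value.
Result: False ↔ True = False

False


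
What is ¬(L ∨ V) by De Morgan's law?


De Morgan's law: ¬(P ∨ Q) ≡ ¬P ∧ ¬Q
¬(L ∨ V) = ¬L ∧ ¬V

¬L ∧ ¬V


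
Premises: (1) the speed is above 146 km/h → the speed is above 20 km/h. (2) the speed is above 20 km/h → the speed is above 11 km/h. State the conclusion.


Hypothetical syllogism: P → Q, Q → R ⊢ P → R
Premise 1: the speed is above 146 km/h → the speed is above 20 km/h
Premise 2: the speed is above 20 km/h → the speed is above 11 km/h
Chain the implications: the middle term (the speed is above 20 km/h) links the two.
Conclusion: If the speed is above 146 km/h, then the speed is above 11 km/h.

If the speed is above 146 km/h, then the speed is above 11 km/h.


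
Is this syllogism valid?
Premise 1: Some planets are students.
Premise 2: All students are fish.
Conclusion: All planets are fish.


Premise 1: Some planets are students.
Premise 2: All students are fish.
Conclusion: All planets are fish.
Fallacy: illicit minor. The minor term (planets) is distributed in the conclusion ('All planets ...') but undistributed in its premise ('Some planets are students' doesn't cover all planets).
Only 'Some planets are fish' follows, not 'All'.

Invalid


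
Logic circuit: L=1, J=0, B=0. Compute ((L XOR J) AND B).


L XOR J = 1^0 = 1
1 AND 0 = 0

0


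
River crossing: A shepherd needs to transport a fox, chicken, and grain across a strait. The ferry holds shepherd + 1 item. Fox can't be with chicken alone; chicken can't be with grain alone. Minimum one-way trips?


1. shepherd+chicken → 2. shepherd ← 3. shepherd+fox → 4. shepherd+chicken ← 5. shepherd+grain → 6. shepherd ← 7. shepherd+chicken →
Minimum trips = 7

7


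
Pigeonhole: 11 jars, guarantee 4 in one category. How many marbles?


Pigeonhole: to guarantee k in one of n categories, need (k-1)×n + 1.
k = 4, n = 11
Minimum = (4-1) × 11 + 1 = 3 × 11 + 1

34
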